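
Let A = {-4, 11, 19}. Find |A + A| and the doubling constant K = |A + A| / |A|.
K = |A + A| / |A| = 6/3 = 2

Enumerate A + A = {a + b : a, b ∈ A}. With |A| = 3, there are |A|^2 = 9 ordered sum pairs; collecting distinct values, A + A = {-8, 7, 15, 22, 30, 38}, so |A + A| = 6. Thus K = 6/3 = 2. For comparison, the minimum possible |A + A| over all 3-element sets is 2·3 − 1 = 5 (so min K = 5/3), attained only by arithmetic progressions.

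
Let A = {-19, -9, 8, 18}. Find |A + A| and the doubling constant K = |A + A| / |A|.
K = |A + A| / |A| = 9/4

Enumerate A + A = {a + b : a, b ∈ A}. With |A| = 4, there are |A|^2 = 16 ordered sum pairs; collecting distinct values, A + A = {-38, -28, -18, -11, -1, 9, 16, 26, 36}, so |A + A| = 9. Thus K = 9/4. For comparison, the minimum possible |A + A| over all 4-element sets is 2·4 − 1 = 7 (so min K = 7/4), attained only by arithmetic progressions.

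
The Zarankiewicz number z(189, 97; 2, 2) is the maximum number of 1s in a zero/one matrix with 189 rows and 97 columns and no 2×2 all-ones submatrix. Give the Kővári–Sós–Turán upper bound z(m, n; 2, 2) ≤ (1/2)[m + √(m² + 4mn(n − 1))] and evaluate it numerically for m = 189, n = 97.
z(189, 97; 2, 2) ≤ (1/2)[189 + √(189² + 4·189·97·96)] = (1/2)[189 + √7075593] = 1424.4993

Kővári–Sós–Turán: let r_1, ..., r_189 be the row sums and z = Σ r_i the total number of 1s. Each pair of columns can share at most one row with both entries 1 (else a 2×2 all-ones block appears), so Σ_i C(r_i, 2) ≤ C(97, 2) = 4656. By convexity Σ_i C(r_i, 2) ≥ 189·C(z/189, 2) = z(z − 189)/(2·189), giving z² − 189z − 189·97·96 ≤ 0 and hence z ≤ (1/2)[189 + √(35721 + 4·1759968)] = (1/2)[189 + √7075593] ≈ (1/2)(189 + 2659.9987) = 1424.4993.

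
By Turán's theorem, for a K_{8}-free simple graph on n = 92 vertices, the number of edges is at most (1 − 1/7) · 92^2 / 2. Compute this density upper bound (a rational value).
Turán density bound = (6/7) · 92^2/2 = 25392/7 ≈ 3627.4286

Turán's theorem: ex(n, K_{r+1}) is achieved by the complete r-partite Turán graph T(n, r) with parts as balanced as possible, and is at most (1 − 1/r) · n^2/2. For r = 7, n = 92: the density bound is (6/7) · 8464/2 = 25392/7 ≈ 3627.4286. The integer-valued extremum is e(T(92, 7)) = 3627, which is strictly less than the density bound 25392/7 since 7 ∤ 92 (the parts of T(92, 7) cannot all be equal).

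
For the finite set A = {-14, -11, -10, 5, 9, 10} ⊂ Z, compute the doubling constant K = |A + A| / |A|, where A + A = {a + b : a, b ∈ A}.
K = |A + A| / |A| = 19/6

Enumerate A + A = {a + b : a, b ∈ A}. With |A| = 6, there are |A|^2 = 36 ordered sum pairs; collecting distinct values, A + A = {-28, -25, -24, -22, -21, -20, -9, -6, -5, -4, -2, -1, 0, 10, 14, 15, 18, 19, 20}, so |A + A| = 19. Thus K = 19/6. For comparison, the minimum possible |A + A| over all 6-element sets is 2·6 − 1 = 11 (so min K = 11/6), attained only by arithmetic progressions.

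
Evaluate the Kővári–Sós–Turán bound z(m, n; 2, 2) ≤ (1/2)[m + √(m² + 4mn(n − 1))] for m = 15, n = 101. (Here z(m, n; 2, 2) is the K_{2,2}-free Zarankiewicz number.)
z(15, 101; 2, 2) ≤ (1/2)[15 + √(15² + 4·15·101·100)] = (1/2)[15 + √606225] = 396.8023

Kővári–Sós–Turán: let r_1, ..., r_15 be the row sums and z = Σ r_i the total number of 1s. Each pair of columns can share at most one row with both entries 1 (else a 2×2 all-ones block appears), so Σ_i C(r_i, 2) ≤ C(101, 2) = 5050. By convexity Σ_i C(r_i, 2) ≥ 15·C(z/15, 2) = z(z − 15)/(2·15), giving z² − 15z − 15·101·100 ≤ 0 and hence z ≤ (1/2)[15 + √(225 + 4·151500)] = (1/2)[15 + √606225] ≈ (1/2)(15 + 778.6045) = 396.8023.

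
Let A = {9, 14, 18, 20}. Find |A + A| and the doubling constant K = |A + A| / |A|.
K = |A + A| / |A| = 10/4 = 5/2

Enumerate A + A = {a + b : a, b ∈ A}. With |A| = 4, there are |A|^2 = 16 ordered sum pairs; collecting distinct values, A + A = {18, 23, 27, 28, 29, 32, 34, 36, 38, 40}, so |A + A| = 10. Thus K = 10/4 = 5/2. For comparison, the minimum possible |A + A| over all 4-element sets is 2·4 − 1 = 7 (so min K = 7/4), attained only by arithmetic progressions.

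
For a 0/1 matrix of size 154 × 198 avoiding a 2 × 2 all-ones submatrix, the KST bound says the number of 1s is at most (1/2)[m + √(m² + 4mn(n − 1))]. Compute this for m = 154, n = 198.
z(154, 198; 2, 2) ≤ (1/2)[154 + √(154² + 4·154·198·197)] = (1/2)[154 + √24051412] = 2529.1119

Kővári–Sós–Turán: let r_1, ..., r_154 be the row sums and z = Σ r_i the total number of 1s. Each pair of columns can share at most one row with both entries 1 (else a 2×2 all-ones block appears), so Σ_i C(r_i, 2) ≤ C(198, 2) = 19503. By convexity Σ_i C(r_i, 2) ≥ 154·C(z/154, 2) = z(z − 154)/(2·154), giving z² − 154z − 154·198·197 ≤ 0 and hence z ≤ (1/2)[154 + √(23716 + 4·6006924)] = (1/2)[154 + √24051412] ≈ (1/2)(154 + 4904.2239) = 2529.1119.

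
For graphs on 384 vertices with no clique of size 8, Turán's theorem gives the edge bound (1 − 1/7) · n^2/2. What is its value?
Turán density bound = (6/7) · 384^2/2 = 442368/7 ≈ 63195.4286

Turán's theorem: ex(n, K_{r+1}) is achieved by the complete r-partite Turán graph T(n, r) with parts as balanced as possible, and is at most (1 − 1/r) · n^2/2. For r = 7, n = 384: the density bound is (6/7) · 147456/2 = 442368/7 ≈ 63195.4286. The integer-valued extremum is e(T(384, 7)) = 63195, which is strictly less than the density bound 442368/7 since 7 ∤ 384 (the parts of T(384, 7) cannot all be equal).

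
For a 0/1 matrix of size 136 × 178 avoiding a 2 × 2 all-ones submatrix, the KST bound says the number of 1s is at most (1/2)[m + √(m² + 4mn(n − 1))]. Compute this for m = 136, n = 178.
z(136, 178; 2, 2) ≤ (1/2)[136 + √(136² + 4·136·178·177)] = (1/2)[136 + √17157760] = 2139.0963

Kővári–Sós–Turán: let r_1, ..., r_136 be the row sums and z = Σ r_i the total number of 1s. Each pair of columns can share at most one row with both entries 1 (else a 2×2 all-ones block appears), so Σ_i C(r_i, 2) ≤ C(178, 2) = 15753. By convexity Σ_i C(r_i, 2) ≥ 136·C(z/136, 2) = z(z − 136)/(2·136), giving z² − 136z − 136·178·177 ≤ 0 and hence z ≤ (1/2)[136 + √(18496 + 4·4284816)] = (1/2)[136 + √17157760] ≈ (1/2)(136 + 4142.1927) = 2139.0963.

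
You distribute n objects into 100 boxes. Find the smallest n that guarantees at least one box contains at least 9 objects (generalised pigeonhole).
n = (9 − 1)·100 + 1 = 801

By the generalised pigeonhole principle, to guarantee some box contains ≥ r objects we need more than (r − 1) · k objects total. Threshold: n = (r − 1) · k + 1. With r = 9 and k = 100: n = 8 · 100 + 1 = 800 + 1 = 801. For n = 800 = 8 · 100, we can put exactly 8 objects in every box, avoiding 9 in any single one — so 801 is tight.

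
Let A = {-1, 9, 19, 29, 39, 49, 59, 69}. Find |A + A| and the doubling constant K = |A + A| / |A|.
K = |A + A| / |A| = 15/8

Enumerate A + A = {a + b : a, b ∈ A}. With |A| = 8, there are |A|^2 = 64 ordered sum pairs; collecting distinct values, A + A = {-2, 8, 18, 28, 38, 48, 58, 68, 78, 88, 98, 108, 118, 128, 138}, so |A + A| = 15. Thus K = 15/8. Here |A + A| = 2|A| − 1 = 15, the minimum possible — so K = 15/8 is minimal, which holds iff A is an arithmetic progression.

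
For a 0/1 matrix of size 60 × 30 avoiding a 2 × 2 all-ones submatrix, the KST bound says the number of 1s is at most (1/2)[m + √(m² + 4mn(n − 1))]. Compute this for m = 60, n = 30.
z(60, 30; 2, 2) ≤ (1/2)[60 + √(60² + 4·60·30·29)] = (1/2)[60 + √212400] = 260.4344

Kővári–Sós–Turán: let r_1, ..., r_60 be the row sums and z = Σ r_i the total number of 1s. Each pair of columns can share at most one row with both entries 1 (else a 2×2 all-ones block appears), so Σ_i C(r_i, 2) ≤ C(30, 2) = 435. By convexity Σ_i C(r_i, 2) ≥ 60·C(z/60, 2) = z(z − 60)/(2·60), giving z² − 60z − 60·30·29 ≤ 0 and hence z ≤ (1/2)[60 + √(3600 + 4·52200)] = (1/2)[60 + √212400] ≈ (1/2)(60 + 460.8687) = 260.4344.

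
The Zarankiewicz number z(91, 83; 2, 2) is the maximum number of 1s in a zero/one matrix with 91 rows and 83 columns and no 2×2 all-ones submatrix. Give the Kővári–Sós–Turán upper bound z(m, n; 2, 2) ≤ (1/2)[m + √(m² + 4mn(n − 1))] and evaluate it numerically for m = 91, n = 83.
z(91, 83; 2, 2) ≤ (1/2)[91 + √(91² + 4·91·83·82)] = (1/2)[91 + √2485665] = 833.7996

Kővári–Sós–Turán: let r_1, ..., r_91 be the row sums and z = Σ r_i the total number of 1s. Each pair of columns can share at most one row with both entries 1 (else a 2×2 all-ones block appears), so Σ_i C(r_i, 2) ≤ C(83, 2) = 3403. By convexity Σ_i C(r_i, 2) ≥ 91·C(z/91, 2) = z(z − 91)/(2·91), giving z² − 91z − 91·83·82 ≤ 0 and hence z ≤ (1/2)[91 + √(8281 + 4·619346)] = (1/2)[91 + √2485665] ≈ (1/2)(91 + 1576.5992) = 833.7996.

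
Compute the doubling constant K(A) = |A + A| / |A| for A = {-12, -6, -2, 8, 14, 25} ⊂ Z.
K = |A + A| / |A| = 19/6

Enumerate A + A = {a + b : a, b ∈ A}. With |A| = 6, there are |A|^2 = 36 ordered sum pairs; collecting distinct values, A + A = {-24, -18, -14, -12, -8, -4, 2, 6, 8, 12, 13, 16, 19, 22, 23, 28, 33, 39, 50}, so |A + A| = 19. Thus K = 19/6. For comparison, the minimum possible |A + A| over all 6-element sets is 2·6 − 1 = 11 (so min K = 11/6), attained only by arithmetic progressions.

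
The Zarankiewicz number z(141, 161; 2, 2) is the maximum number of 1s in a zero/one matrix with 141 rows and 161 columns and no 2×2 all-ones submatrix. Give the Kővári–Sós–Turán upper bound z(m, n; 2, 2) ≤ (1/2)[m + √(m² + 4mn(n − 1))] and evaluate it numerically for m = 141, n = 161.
z(141, 161; 2, 2) ≤ (1/2)[141 + √(141² + 4·141·161·160)] = (1/2)[141 + √14548521] = 1977.6262

Kővári–Sós–Turán: let r_1, ..., r_141 be the row sums and z = Σ r_i the total number of 1s. Each pair of columns can share at most one row with both entries 1 (else a 2×2 all-ones block appears), so Σ_i C(r_i, 2) ≤ C(161, 2) = 12880. By convexity Σ_i C(r_i, 2) ≥ 141·C(z/141, 2) = z(z − 141)/(2·141), giving z² − 141z − 141·161·160 ≤ 0 and hence z ≤ (1/2)[141 + √(19881 + 4·3632160)] = (1/2)[141 + √14548521] ≈ (1/2)(141 + 3814.2524) = 1977.6262.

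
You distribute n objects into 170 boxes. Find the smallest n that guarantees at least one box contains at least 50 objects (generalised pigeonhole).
n = (50 − 1)·170 + 1 = 8331

By the generalised pigeonhole principle, to guarantee some box contains ≥ r objects we need more than (r − 1) · k objects total. Threshold: n = (r − 1) · k + 1. With r = 50 and k = 170: n = 49 · 170 + 1 = 8330 + 1 = 8331. For n = 8330 = 49 · 170, we can put exactly 49 objects in every box, avoiding 50 in any single one — so 8331 is tight.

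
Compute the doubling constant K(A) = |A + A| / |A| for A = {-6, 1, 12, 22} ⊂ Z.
K = |A + A| / |A| = 10/4 = 5/2

Enumerate A + A = {a + b : a, b ∈ A}. With |A| = 4, there are |A|^2 = 16 ordered sum pairs; collecting distinct values, A + A = {-12, -5, 2, 6, 13, 16, 23, 24, 34, 44}, so |A + A| = 10. Thus K = 10/4 = 5/2. For comparison, the minimum possible |A + A| over all 4-element sets is 2·4 − 1 = 7 (so min K = 7/4), attained only by arithmetic progressions.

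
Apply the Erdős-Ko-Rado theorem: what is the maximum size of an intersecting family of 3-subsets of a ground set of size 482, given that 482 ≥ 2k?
max |F| = C(481, 2) = 115440

The Erdős-Ko-Rado theorem states: for n ≥ 2k, an intersecting family of k-subsets of an n-element set has size at most C(n − 1, k − 1), with equality for 'star' families {A ⊆ [n] : |A| = k, i ∈ A} (fix an element i). For n = 482, k = 3: C(481, 2) = 115440.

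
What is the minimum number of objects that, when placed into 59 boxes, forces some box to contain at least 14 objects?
n = (14 − 1)·59 + 1 = 768

By the generalised pigeonhole principle, to guarantee some box contains ≥ r objects we need more than (r − 1) · k objects total. Threshold: n = (r − 1) · k + 1. With r = 14 and k = 59: n = 13 · 59 + 1 = 767 + 1 = 768. For n = 767 = 13 · 59, we can put exactly 13 objects in every box, avoiding 14 in any single one — so 768 is tight.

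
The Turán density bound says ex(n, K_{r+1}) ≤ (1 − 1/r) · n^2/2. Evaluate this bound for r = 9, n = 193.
Turán density bound = (8/9) · 193^2/2 = 148996/9 ≈ 16555.1111

Turán's theorem: ex(n, K_{r+1}) is achieved by the complete r-partite Turán graph T(n, r) with parts as balanced as possible, and is at most (1 − 1/r) · n^2/2. For r = 9, n = 193: the density bound is (8/9) · 37249/2 = 148996/9 ≈ 16555.1111. The integer-valued extremum is e(T(193, 9)) = 16554, which is strictly less than the density bound 148996/9 since 9 ∤ 193 (the parts of T(193, 9) cannot all be equal).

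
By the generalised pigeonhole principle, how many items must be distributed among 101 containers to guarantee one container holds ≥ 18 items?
n = (18 − 1)·101 + 1 = 1718

By the generalised pigeonhole principle, to guarantee some box contains ≥ r objects we need more than (r − 1) · k objects total. Threshold: n = (r − 1) · k + 1. With r = 18 and k = 101: n = 17 · 101 + 1 = 1717 + 1 = 1718. For n = 1717 = 17 · 101, we can put exactly 17 objects in every box, avoiding 18 in any single one — so 1718 is tight.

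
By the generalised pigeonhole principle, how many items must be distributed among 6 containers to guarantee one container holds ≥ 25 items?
n = (25 − 1)·6 + 1 = 145

By the generalised pigeonhole principle, to guarantee some box contains ≥ r objects we need more than (r − 1) · k objects total. Threshold: n = (r − 1) · k + 1. With r = 25 and k = 6: n = 24 · 6 + 1 = 144 + 1 = 145. For n = 144 = 24 · 6, we can put exactly 24 objects in every box, avoiding 25 in any single one — so 145 is tight.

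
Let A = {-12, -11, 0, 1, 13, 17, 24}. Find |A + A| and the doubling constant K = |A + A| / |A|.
K = |A + A| / |A| = 24/7

Enumerate A + A = {a + b : a, b ∈ A}. With |A| = 7, there are |A|^2 = 49 ordered sum pairs; collecting distinct values, A + A = {-24, -23, -22, -12, -11, -10, 0, 1, 2, 5, 6, 12, 13, 14, 17, 18, 24, 25, 26, 30, 34, 37, 41, 48}, so |A + A| = 24. Thus K = 24/7. For comparison, the minimum possible |A + A| over all 7-element sets is 2·7 − 1 = 13 (so min K = 13/7), attained only by arithmetic progressions.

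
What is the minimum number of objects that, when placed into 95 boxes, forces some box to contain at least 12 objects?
n = (12 − 1)·95 + 1 = 1046

By the generalised pigeonhole principle, to guarantee some box contains ≥ r objects we need more than (r − 1) · k objects total. Threshold: n = (r − 1) · k + 1. With r = 12 and k = 95: n = 11 · 95 + 1 = 1045 + 1 = 1046. For n = 1045 = 11 · 95, we can put exactly 11 objects in every box, avoiding 12 in any single one — so 1046 is tight.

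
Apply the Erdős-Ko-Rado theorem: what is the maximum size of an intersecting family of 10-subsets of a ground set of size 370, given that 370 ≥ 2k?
max |F| = C(369, 9) = 316792540834038698

Erdős-Ko-Rado (1961): when n ≥ 2k, max |F| = C(n−1, k−1). The bound is attained by the star {A : i ∈ A} for any fixed i ∈ [n]. Here C(370−1, 10−1) = C(369, 9) = 316792540834038698.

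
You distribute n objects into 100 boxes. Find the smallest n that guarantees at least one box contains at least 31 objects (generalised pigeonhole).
n = (31 − 1)·100 + 1 = 3001

By the generalised pigeonhole principle, to guarantee some box contains ≥ r objects we need more than (r − 1) · k objects total. Threshold: n = (r − 1) · k + 1. With r = 31 and k = 100: n = 30 · 100 + 1 = 3000 + 1 = 3001. For n = 3000 = 30 · 100, we can put exactly 30 objects in every box, avoiding 31 in any single one — so 3001 is tight.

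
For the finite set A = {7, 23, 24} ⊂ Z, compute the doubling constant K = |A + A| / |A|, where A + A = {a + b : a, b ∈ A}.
K = |A + A| / |A| = 6/3 = 2

Enumerate A + A = {a + b : a, b ∈ A}. With |A| = 3, there are |A|^2 = 9 ordered sum pairs; collecting distinct values, A + A = {14, 30, 31, 46, 47, 48}, so |A + A| = 6. Thus K = 6/3 = 2. For comparison, the minimum possible |A + A| over all 3-element sets is 2·3 − 1 = 5 (so min K = 5/3), attained only by arithmetic progressions.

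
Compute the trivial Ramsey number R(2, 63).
R(2, 63) = 63

R(2, k) = k for all k ≥ 2: in a 2-colouring of K_k, either some edge is red (a red K_2) or all edges are blue (a blue K_k). And K_{62} coloured all-blue has no blue K_63, so R(2, 63) > 62. Hence R(2, 63) = 63.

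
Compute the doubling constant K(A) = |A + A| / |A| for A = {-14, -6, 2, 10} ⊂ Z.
K = |A + A| / |A| = 7/4

Enumerate A + A = {a + b : a, b ∈ A}. With |A| = 4, there are |A|^2 = 16 ordered sum pairs; collecting distinct values, A + A = {-28, -20, -12, -4, 4, 12, 20}, so |A + A| = 7. Thus K = 7/4. Here |A + A| = 2|A| − 1 = 7, the minimum possible — so K = 7/4 is minimal, which holds iff A is an arithmetic progression.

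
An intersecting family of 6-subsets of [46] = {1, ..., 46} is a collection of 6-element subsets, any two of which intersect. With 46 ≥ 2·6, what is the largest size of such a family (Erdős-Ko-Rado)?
max |F| = C(45, 5) = 1221759

The Erdős-Ko-Rado theorem states: for n ≥ 2k, an intersecting family of k-subsets of an n-element set has size at most C(n − 1, k − 1), with equality for 'star' families {A ⊆ [n] : |A| = k, i ∈ A} (fix an element i). For n = 46, k = 6: C(45, 5) = 1221759.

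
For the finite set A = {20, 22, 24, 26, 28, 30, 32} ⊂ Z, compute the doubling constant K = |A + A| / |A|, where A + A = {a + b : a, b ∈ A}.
K = |A + A| / |A| = 13/7

Enumerate A + A = {a + b : a, b ∈ A}. With |A| = 7, there are |A|^2 = 49 ordered sum pairs; collecting distinct values, A + A = {40, 42, 44, 46, 48, 50, 52, 54, 56, 58, 60, 62, 64}, so |A + A| = 13. Thus K = 13/7. Here |A + A| = 2|A| − 1 = 13, the minimum possible — so K = 13/7 is minimal, which holds iff A is an arithmetic progression.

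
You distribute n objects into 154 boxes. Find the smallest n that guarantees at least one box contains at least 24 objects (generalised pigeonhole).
n = (24 − 1)·154 + 1 = 3543

By the generalised pigeonhole principle, to guarantee some box contains ≥ r objects we need more than (r − 1) · k objects total. Threshold: n = (r − 1) · k + 1. With r = 24 and k = 154: n = 23 · 154 + 1 = 3542 + 1 = 3543. For n = 3542 = 23 · 154, we can put exactly 23 objects in every box, avoiding 24 in any single one — so 3543 is tight.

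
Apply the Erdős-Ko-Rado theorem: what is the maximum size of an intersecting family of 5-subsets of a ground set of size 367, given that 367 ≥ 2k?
max |F| = C(366, 4) = 735479745

The Erdős-Ko-Rado theorem states: for n ≥ 2k, an intersecting family of k-subsets of an n-element set has size at most C(n − 1, k − 1), with equality for 'star' families {A ⊆ [n] : |A| = k, i ∈ A} (fix an element i). For n = 367, k = 5: C(366, 4) = 735479745.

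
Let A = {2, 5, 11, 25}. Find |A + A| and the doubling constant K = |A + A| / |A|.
K = |A + A| / |A| = 10/4 = 5/2

Enumerate A + A = {a + b : a, b ∈ A}. With |A| = 4, there are |A|^2 = 16 ordered sum pairs; collecting distinct values, A + A = {4, 7, 10, 13, 16, 22, 27, 30, 36, 50}, so |A + A| = 10. Thus K = 10/4 = 5/2. For comparison, the minimum possible |A + A| over all 4-element sets is 2·4 − 1 = 7 (so min K = 7/4), attained only by arithmetic progressions.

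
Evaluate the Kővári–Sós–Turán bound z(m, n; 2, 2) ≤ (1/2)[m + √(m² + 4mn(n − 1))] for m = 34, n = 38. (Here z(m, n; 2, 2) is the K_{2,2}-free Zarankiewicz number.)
z(34, 38; 2, 2) ≤ (1/2)[34 + √(34² + 4·34·38·37)] = (1/2)[34 + √192372] = 236.3012

Kővári–Sós–Turán: let r_1, ..., r_34 be the row sums and z = Σ r_i the total number of 1s. Each pair of columns can share at most one row with both entries 1 (else a 2×2 all-ones block appears), so Σ_i C(r_i, 2) ≤ C(38, 2) = 703. By convexity Σ_i C(r_i, 2) ≥ 34·C(z/34, 2) = z(z − 34)/(2·34), giving z² − 34z − 34·38·37 ≤ 0 and hence z ≤ (1/2)[34 + √(1156 + 4·47804)] = (1/2)[34 + √192372] ≈ (1/2)(34 + 438.6023) = 236.3012.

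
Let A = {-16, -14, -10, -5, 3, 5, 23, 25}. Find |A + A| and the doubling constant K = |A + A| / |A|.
K = |A + A| / |A| = 33/8

Enumerate A + A = {a + b : a, b ∈ A}. With |A| = 8, there are |A|^2 = 64 ordered sum pairs; collecting distinct values, A + A = {-32, -30, -28, -26, -24, -21, -20, -19, -15, -13, -11, -10, -9, -7, -5, -2, 0, 6, 7, 8, 9, 10, 11, 13, 15, 18, 20, 26, 28, 30, 46, 48, 50}, so |A + A| = 33. Thus K = 33/8. For comparison, the minimum possible |A + A| over all 8-element sets is 2·8 − 1 = 15 (so min K = 15/8), attained only by arithmetic progressions.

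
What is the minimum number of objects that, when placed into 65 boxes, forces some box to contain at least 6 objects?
n = (6 − 1)·65 + 1 = 326

By the generalised pigeonhole principle, to guarantee some box contains ≥ r objects we need more than (r − 1) · k objects total. Threshold: n = (r − 1) · k + 1. With r = 6 and k = 65: n = 5 · 65 + 1 = 325 + 1 = 326. For n = 325 = 5 · 65, we can put exactly 5 objects in every box, avoiding 6 in any single one — so 326 is tight.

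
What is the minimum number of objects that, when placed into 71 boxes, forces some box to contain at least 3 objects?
n = (3 − 1)·71 + 1 = 143

By the generalised pigeonhole principle, to guarantee some box contains ≥ r objects we need more than (r − 1) · k objects total. Threshold: n = (r − 1) · k + 1. With r = 3 and k = 71: n = 2 · 71 + 1 = 142 + 1 = 143. For n = 142 = 2 · 71, we can put exactly 2 objects in every box, avoiding 3 in any single one — so 143 is tight.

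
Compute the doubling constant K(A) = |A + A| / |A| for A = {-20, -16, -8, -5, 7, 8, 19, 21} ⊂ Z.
K = |A + A| / |A| = 31/8

Enumerate A + A = {a + b : a, b ∈ A}. With |A| = 8, there are |A|^2 = 64 ordered sum pairs; collecting distinct values, A + A = {-40, -36, -32, -28, -25, -24, -21, -16, -13, -12, -10, -9, -8, -1, 0, 1, 2, 3, 5, 11, 13, 14, 15, 16, 26, 27, 28, 29, 38, 40, 42}, so |A + A| = 31. Thus K = 31/8. For comparison, the minimum possible |A + A| over all 8-element sets is 2·8 − 1 = 15 (so min K = 15/8), attained only by arithmetic progressions.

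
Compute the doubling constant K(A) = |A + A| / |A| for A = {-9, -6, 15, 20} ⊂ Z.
K = |A + A| / |A| = 10/4 = 5/2

Enumerate A + A = {a + b : a, b ∈ A}. With |A| = 4, there are |A|^2 = 16 ordered sum pairs; collecting distinct values, A + A = {-18, -15, -12, 6, 9, 11, 14, 30, 35, 40}, so |A + A| = 10. Thus K = 10/4 = 5/2. For comparison, the minimum possible |A + A| over all 4-element sets is 2·4 − 1 = 7 (so min K = 7/4), attained only by arithmetic progressions.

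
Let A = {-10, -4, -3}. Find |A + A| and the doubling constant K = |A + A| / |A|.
K = |A + A| / |A| = 6/3 = 2

Enumerate A + A = {a + b : a, b ∈ A}. With |A| = 3, there are |A|^2 = 9 ordered sum pairs; collecting distinct values, A + A = {-20, -14, -13, -8, -7, -6}, so |A + A| = 6. Thus K = 6/3 = 2. For comparison, the minimum possible |A + A| over all 3-element sets is 2·3 − 1 = 5 (so min K = 5/3), attained only by arithmetic progressions.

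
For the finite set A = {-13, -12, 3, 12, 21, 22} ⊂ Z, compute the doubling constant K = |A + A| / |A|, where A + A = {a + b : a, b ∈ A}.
K = |A + A| / |A| = 19/6

Enumerate A + A = {a + b : a, b ∈ A}. With |A| = 6, there are |A|^2 = 36 ordered sum pairs; collecting distinct values, A + A = {-26, -25, -24, -10, -9, -1, 0, 6, 8, 9, 10, 15, 24, 25, 33, 34, 42, 43, 44}, so |A + A| = 19. Thus K = 19/6. For comparison, the minimum possible |A + A| over all 6-element sets is 2·6 − 1 = 11 (so min K = 11/6), attained only by arithmetic progressions.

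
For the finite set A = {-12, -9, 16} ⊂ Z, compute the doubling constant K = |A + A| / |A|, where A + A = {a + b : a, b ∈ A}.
K = |A + A| / |A| = 6/3 = 2

Enumerate A + A = {a + b : a, b ∈ A}. With |A| = 3, there are |A|^2 = 9 ordered sum pairs; collecting distinct values, A + A = {-24, -21, -18, 4, 7, 32}, so |A + A| = 6. Thus K = 6/3 = 2. For comparison, the minimum possible |A + A| over all 3-element sets is 2·3 − 1 = 5 (so min K = 5/3), attained only by arithmetic progressions.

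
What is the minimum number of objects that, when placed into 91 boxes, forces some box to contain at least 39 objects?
n = (39 − 1)·91 + 1 = 3459

By the generalised pigeonhole principle, to guarantee some box contains ≥ r objects we need more than (r − 1) · k objects total. Threshold: n = (r − 1) · k + 1. With r = 39 and k = 91: n = 38 · 91 + 1 = 3458 + 1 = 3459. For n = 3458 = 38 · 91, we can put exactly 38 objects in every box, avoiding 39 in any single one — so 3459 is tight.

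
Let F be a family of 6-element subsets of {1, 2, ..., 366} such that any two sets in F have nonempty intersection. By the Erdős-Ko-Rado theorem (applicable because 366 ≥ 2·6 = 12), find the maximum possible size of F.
max |F| = C(365, 5) = 52521291823

Erdős-Ko-Rado (1961): when n ≥ 2k, max |F| = C(n−1, k−1). The bound is attained by the star {A : i ∈ A} for any fixed i ∈ [n]. Here C(366−1, 6−1) = C(365, 5) = 52521291823.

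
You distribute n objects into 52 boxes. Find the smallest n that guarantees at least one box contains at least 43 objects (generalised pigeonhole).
n = (43 − 1)·52 + 1 = 2185

By the generalised pigeonhole principle, to guarantee some box contains ≥ r objects we need more than (r − 1) · k objects total. Threshold: n = (r − 1) · k + 1. With r = 43 and k = 52: n = 42 · 52 + 1 = 2184 + 1 = 2185. For n = 2184 = 42 · 52, we can put exactly 42 objects in every box, avoiding 43 in any single one — so 2185 is tight.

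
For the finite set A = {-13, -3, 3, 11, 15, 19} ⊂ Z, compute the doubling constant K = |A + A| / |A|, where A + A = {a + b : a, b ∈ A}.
K = |A + A| / |A| = 18/6 = 3

Enumerate A + A = {a + b : a, b ∈ A}. With |A| = 6, there are |A|^2 = 36 ordered sum pairs; collecting distinct values, A + A = {-26, -16, -10, -6, -2, 0, 2, 6, 8, 12, 14, 16, 18, 22, 26, 30, 34, 38}, so |A + A| = 18. Thus K = 18/6 = 3. For comparison, the minimum possible |A + A| over all 6-element sets is 2·6 − 1 = 11 (so min K = 11/6), attained only by arithmetic progressions.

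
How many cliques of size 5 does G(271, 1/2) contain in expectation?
E[# K_5] = C(271, 5) · (1/2)^C(5, 2) = 11736811899 / 2^10 ≈ 11461730.370117

For each 5-subset S of vertices (there are C(271, 5) = 11736811899 such S), let X_S = 1 if S induces a K_5 (all C(5, 2) = 10 edges present). Then P(X_S = 1) = (1/2)^10 = 1/1024. By linearity of expectation, E[# K_5] = C(271, 5) · (1/2)^10 = 11736811899 / 1024 ≈ 11461730.370117.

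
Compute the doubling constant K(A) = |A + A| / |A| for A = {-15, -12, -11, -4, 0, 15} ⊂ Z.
K = |A + A| / |A| = 19/6

Enumerate A + A = {a + b : a, b ∈ A}. With |A| = 6, there are |A|^2 = 36 ordered sum pairs; collecting distinct values, A + A = {-30, -27, -26, -24, -23, -22, -19, -16, -15, -12, -11, -8, -4, 0, 3, 4, 11, 15, 30}, so |A + A| = 19. Thus K = 19/6. For comparison, the minimum possible |A + A| over all 6-element sets is 2·6 − 1 = 11 (so min K = 11/6), attained only by arithmetic progressions.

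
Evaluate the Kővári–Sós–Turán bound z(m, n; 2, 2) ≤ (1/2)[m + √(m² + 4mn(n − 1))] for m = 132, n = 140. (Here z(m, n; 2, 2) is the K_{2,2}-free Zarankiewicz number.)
z(132, 140; 2, 2) ≤ (1/2)[132 + √(132² + 4·132·140·139)] = (1/2)[132 + √10292304] = 1670.081

Kővári–Sós–Turán: let r_1, ..., r_132 be the row sums and z = Σ r_i the total number of 1s. Each pair of columns can share at most one row with both entries 1 (else a 2×2 all-ones block appears), so Σ_i C(r_i, 2) ≤ C(140, 2) = 9730. By convexity Σ_i C(r_i, 2) ≥ 132·C(z/132, 2) = z(z − 132)/(2·132), giving z² − 132z − 132·140·139 ≤ 0 and hence z ≤ (1/2)[132 + √(17424 + 4·2568720)] = (1/2)[132 + √10292304] ≈ (1/2)(132 + 3208.1621) = 1670.081.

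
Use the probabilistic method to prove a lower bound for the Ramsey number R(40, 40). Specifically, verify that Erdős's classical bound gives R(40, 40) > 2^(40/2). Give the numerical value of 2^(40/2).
2^(40/2) = 1048576; so R(40, 40) > 1048576

Colour each edge of K_n uniformly at random with red/blue. The expected number of monochromatic K_40 is C(n, 40) · 2 · 2^(−C(40,2)). If C(n, 40) · 2^(1 − C(40,2)) < 1, then with positive probability no monochromatic K_40 exists, so R(40, 40) > n. The standard estimate C(n, 40) ≤ n^40/40! shows this inequality holds whenever n ≤ 2^(40/2) (since 40! · 2^(C(40,2) − 1) > 2^(40^2/2) ≥ n^40). Hence R(40, 40) > 2^(40/2) = 1048576.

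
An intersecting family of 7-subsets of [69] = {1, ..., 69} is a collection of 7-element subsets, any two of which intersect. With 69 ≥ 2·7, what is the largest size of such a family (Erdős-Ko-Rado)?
max |F| = C(68, 6) = 109453344

The Erdős-Ko-Rado theorem states: for n ≥ 2k, an intersecting family of k-subsets of an n-element set has size at most C(n − 1, k − 1), with equality for 'star' families {A ⊆ [n] : |A| = k, i ∈ A} (fix an element i). For n = 69, k = 7: C(68, 6) = 109453344.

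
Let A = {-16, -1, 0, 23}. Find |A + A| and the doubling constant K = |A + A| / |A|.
K = |A + A| / |A| = 10/4 = 5/2

Enumerate A + A = {a + b : a, b ∈ A}. With |A| = 4, there are |A|^2 = 16 ordered sum pairs; collecting distinct values, A + A = {-32, -17, -16, -2, -1, 0, 7, 22, 23, 46}, so |A + A| = 10. Thus K = 10/4 = 5/2. For comparison, the minimum possible |A + A| over all 4-element sets is 2·4 − 1 = 7 (so min K = 7/4), attained only by arithmetic progressions.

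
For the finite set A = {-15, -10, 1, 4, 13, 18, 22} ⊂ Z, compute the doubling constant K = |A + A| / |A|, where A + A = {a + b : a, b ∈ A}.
K = |A + A| / |A| = 25/7

Enumerate A + A = {a + b : a, b ∈ A}. With |A| = 7, there are |A|^2 = 49 ordered sum pairs; collecting distinct values, A + A = {-30, -25, -20, -14, -11, -9, -6, -2, 2, 3, 5, 7, 8, 12, 14, 17, 19, 22, 23, 26, 31, 35, 36, 40, 44}, so |A + A| = 25. Thus K = 25/7. For comparison, the minimum possible |A + A| over all 7-element sets is 2·7 − 1 = 13 (so min K = 13/7), attained only by arithmetic progressions.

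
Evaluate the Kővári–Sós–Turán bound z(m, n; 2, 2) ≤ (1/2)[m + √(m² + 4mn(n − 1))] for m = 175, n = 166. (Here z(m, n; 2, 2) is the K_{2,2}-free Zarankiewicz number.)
z(175, 166; 2, 2) ≤ (1/2)[175 + √(175² + 4·175·166·165)] = (1/2)[175 + √19203625] = 2278.597

Kővári–Sós–Turán: let r_1, ..., r_175 be the row sums and z = Σ r_i the total number of 1s. Each pair of columns can share at most one row with both entries 1 (else a 2×2 all-ones block appears), so Σ_i C(r_i, 2) ≤ C(166, 2) = 13695. By convexity Σ_i C(r_i, 2) ≥ 175·C(z/175, 2) = z(z − 175)/(2·175), giving z² − 175z − 175·166·165 ≤ 0 and hence z ≤ (1/2)[175 + √(30625 + 4·4793250)] = (1/2)[175 + √19203625] ≈ (1/2)(175 + 4382.1941) = 2278.597.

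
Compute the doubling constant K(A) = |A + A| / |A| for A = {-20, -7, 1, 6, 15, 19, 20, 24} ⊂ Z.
K = |A + A| / |A| = 29/8

Enumerate A + A = {a + b : a, b ∈ A}. With |A| = 8, there are |A|^2 = 64 ordered sum pairs; collecting distinct values, A + A = {-40, -27, -19, -14, -6, -5, -1, 0, 2, 4, 7, 8, 12, 13, 16, 17, 20, 21, 25, 26, 30, 34, 35, 38, 39, 40, 43, 44, 48}, so |A + A| = 29. Thus K = 29/8. For comparison, the minimum possible |A + A| over all 8-element sets is 2·8 − 1 = 15 (so min K = 15/8), attained only by arithmetic progressions.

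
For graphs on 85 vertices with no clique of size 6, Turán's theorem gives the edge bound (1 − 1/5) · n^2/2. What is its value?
Turán density bound = (4/5) · 85^2/2 = 2890

Turán's theorem: ex(n, K_{r+1}) is achieved by the complete r-partite Turán graph T(n, r) with parts as balanced as possible, and is at most (1 − 1/r) · n^2/2. For r = 5, n = 85: the density bound is (4/5) · 7225/2 = 2890. Since 5 ∣ 85, the Turán graph T(85, 5) has parts of equal size 17, and its edge count e(T(85, 5)) = 2890 attains the density bound exactly.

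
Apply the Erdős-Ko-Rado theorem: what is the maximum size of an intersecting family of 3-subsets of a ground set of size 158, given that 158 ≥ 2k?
max |F| = C(157, 2) = 12246

The Erdős-Ko-Rado theorem states: for n ≥ 2k, an intersecting family of k-subsets of an n-element set has size at most C(n − 1, k − 1), with equality for 'star' families {A ⊆ [n] : |A| = k, i ∈ A} (fix an element i). For n = 158, k = 3: C(157, 2) = 12246.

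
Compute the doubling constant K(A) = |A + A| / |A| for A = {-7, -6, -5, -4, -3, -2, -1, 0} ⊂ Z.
K = |A + A| / |A| = 15/8

Enumerate A + A = {a + b : a, b ∈ A}. With |A| = 8, there are |A|^2 = 64 ordered sum pairs; collecting distinct values, A + A = {-14, -13, -12, -11, -10, -9, -8, -7, -6, -5, -4, -3, -2, -1, 0}, so |A + A| = 15. Thus K = 15/8. Here |A + A| = 2|A| − 1 = 15, the minimum possible — so K = 15/8 is minimal, which holds iff A is an arithmetic progression.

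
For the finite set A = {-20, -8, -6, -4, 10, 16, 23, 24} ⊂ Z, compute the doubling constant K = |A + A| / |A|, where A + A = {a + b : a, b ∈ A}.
K = |A + A| / |A| = 32/8 = 4

Enumerate A + A = {a + b : a, b ∈ A}. With |A| = 8, there are |A|^2 = 64 ordered sum pairs; collecting distinct values, A + A = {-40, -28, -26, -24, -16, -14, -12, -10, -8, -4, 2, 3, 4, 6, 8, 10, 12, 15, 16, 17, 18, 19, 20, 26, 32, 33, 34, 39, 40, 46, 47, 48}, so |A + A| = 32. Thus K = 32/8 = 4. For comparison, the minimum possible |A + A| over all 8-element sets is 2·8 − 1 = 15 (so min K = 15/8), attained only by arithmetic progressions.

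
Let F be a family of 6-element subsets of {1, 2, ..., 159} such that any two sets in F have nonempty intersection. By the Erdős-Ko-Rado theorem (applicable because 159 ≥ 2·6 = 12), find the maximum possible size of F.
max |F| = C(158, 5) = 769754986

Erdős-Ko-Rado (1961): when n ≥ 2k, max |F| = C(n−1, k−1). The bound is attained by the star {A : i ∈ A} for any fixed i ∈ [n]. Here C(159−1, 6−1) = C(158, 5) = 769754986.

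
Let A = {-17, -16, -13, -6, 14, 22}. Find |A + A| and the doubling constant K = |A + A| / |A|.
K = |A + A| / |A| = 21/6 = 7/2

Enumerate A + A = {a + b : a, b ∈ A}. With |A| = 6, there are |A|^2 = 36 ordered sum pairs; collecting distinct values, A + A = {-34, -33, -32, -30, -29, -26, -23, -22, -19, -12, -3, -2, 1, 5, 6, 8, 9, 16, 28, 36, 44}, so |A + A| = 21. Thus K = 21/6 = 7/2. For comparison, the minimum possible |A + A| over all 6-element sets is 2·6 − 1 = 11 (so min K = 11/6), attained only by arithmetic progressions.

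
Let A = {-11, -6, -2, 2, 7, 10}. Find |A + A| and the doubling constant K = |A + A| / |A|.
K = |A + A| / |A| = 18/6 = 3

Enumerate A + A = {a + b : a, b ∈ A}. With |A| = 6, there are |A|^2 = 36 ordered sum pairs; collecting distinct values, A + A = {-22, -17, -13, -12, -9, -8, -4, -1, 0, 1, 4, 5, 8, 9, 12, 14, 17, 20}, so |A + A| = 18. Thus K = 18/6 = 3. For comparison, the minimum possible |A + A| over all 6-element sets is 2·6 − 1 = 11 (so min K = 11/6), attained only by arithmetic progressions.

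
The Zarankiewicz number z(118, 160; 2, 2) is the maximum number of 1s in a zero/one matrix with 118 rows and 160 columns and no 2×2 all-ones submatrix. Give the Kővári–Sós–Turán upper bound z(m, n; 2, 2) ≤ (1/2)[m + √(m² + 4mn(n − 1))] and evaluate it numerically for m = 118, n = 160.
z(118, 160; 2, 2) ≤ (1/2)[118 + √(118² + 4·118·160·159)] = (1/2)[118 + √12021604] = 1792.6092

Kővári–Sós–Turán: let r_1, ..., r_118 be the row sums and z = Σ r_i the total number of 1s. Each pair of columns can share at most one row with both entries 1 (else a 2×2 all-ones block appears), so Σ_i C(r_i, 2) ≤ C(160, 2) = 12720. By convexity Σ_i C(r_i, 2) ≥ 118·C(z/118, 2) = z(z − 118)/(2·118), giving z² − 118z − 118·160·159 ≤ 0 and hence z ≤ (1/2)[118 + √(13924 + 4·3001920)] = (1/2)[118 + √12021604] ≈ (1/2)(118 + 3467.2185) = 1792.6092.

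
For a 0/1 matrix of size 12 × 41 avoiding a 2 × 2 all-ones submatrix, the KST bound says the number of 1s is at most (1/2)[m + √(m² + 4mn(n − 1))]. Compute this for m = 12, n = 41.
z(12, 41; 2, 2) ≤ (1/2)[12 + √(12² + 4·12·41·40)] = (1/2)[12 + √78864] = 146.4137

Kővári–Sós–Turán: let r_1, ..., r_12 be the row sums and z = Σ r_i the total number of 1s. Each pair of columns can share at most one row with both entries 1 (else a 2×2 all-ones block appears), so Σ_i C(r_i, 2) ≤ C(41, 2) = 820. By convexity Σ_i C(r_i, 2) ≥ 12·C(z/12, 2) = z(z − 12)/(2·12), giving z² − 12z − 12·41·40 ≤ 0 and hence z ≤ (1/2)[12 + √(144 + 4·19680)] = (1/2)[12 + √78864] ≈ (1/2)(12 + 280.8273) = 146.4137.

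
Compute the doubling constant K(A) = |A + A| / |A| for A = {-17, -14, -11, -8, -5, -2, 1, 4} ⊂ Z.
K = |A + A| / |A| = 15/8

Enumerate A + A = {a + b : a, b ∈ A}. With |A| = 8, there are |A|^2 = 64 ordered sum pairs; collecting distinct values, A + A = {-34, -31, -28, -25, -22, -19, -16, -13, -10, -7, -4, -1, 2, 5, 8}, so |A + A| = 15. Thus K = 15/8. Here |A + A| = 2|A| − 1 = 15, the minimum possible — so K = 15/8 is minimal, which holds iff A is an arithmetic progression.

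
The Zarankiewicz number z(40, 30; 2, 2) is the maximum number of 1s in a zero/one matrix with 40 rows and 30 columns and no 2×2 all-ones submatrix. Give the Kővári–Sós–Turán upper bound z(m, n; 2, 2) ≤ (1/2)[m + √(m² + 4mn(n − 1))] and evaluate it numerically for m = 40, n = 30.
z(40, 30; 2, 2) ≤ (1/2)[40 + √(40² + 4·40·30·29)] = (1/2)[40 + √140800] = 207.6166

Kővári–Sós–Turán: let r_1, ..., r_40 be the row sums and z = Σ r_i the total number of 1s. Each pair of columns can share at most one row with both entries 1 (else a 2×2 all-ones block appears), so Σ_i C(r_i, 2) ≤ C(30, 2) = 435. By convexity Σ_i C(r_i, 2) ≥ 40·C(z/40, 2) = z(z − 40)/(2·40), giving z² − 40z − 40·30·29 ≤ 0 and hence z ≤ (1/2)[40 + √(1600 + 4·34800)] = (1/2)[40 + √140800] ≈ (1/2)(40 + 375.2333) = 207.6166.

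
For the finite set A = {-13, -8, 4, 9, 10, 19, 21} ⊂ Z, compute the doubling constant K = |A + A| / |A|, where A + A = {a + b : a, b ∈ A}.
K = |A + A| / |A| = 25/7

Enumerate A + A = {a + b : a, b ∈ A}. With |A| = 7, there are |A|^2 = 49 ordered sum pairs; collecting distinct values, A + A = {-26, -21, -16, -9, -4, -3, 1, 2, 6, 8, 11, 13, 14, 18, 19, 20, 23, 25, 28, 29, 30, 31, 38, 40, 42}, so |A + A| = 25. Thus K = 25/7. For comparison, the minimum possible |A + A| over all 7-element sets is 2·7 − 1 = 13 (so min K = 13/7), attained only by arithmetic progressions.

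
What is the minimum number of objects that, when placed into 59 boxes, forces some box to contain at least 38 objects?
n = (38 − 1)·59 + 1 = 2184

By the generalised pigeonhole principle, to guarantee some box contains ≥ r objects we need more than (r − 1) · k objects total. Threshold: n = (r − 1) · k + 1. With r = 38 and k = 59: n = 37 · 59 + 1 = 2183 + 1 = 2184. For n = 2183 = 37 · 59, we can put exactly 37 objects in every box, avoiding 38 in any single one — so 2184 is tight.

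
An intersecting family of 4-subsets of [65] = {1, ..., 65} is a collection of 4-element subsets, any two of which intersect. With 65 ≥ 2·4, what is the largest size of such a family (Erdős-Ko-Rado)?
max |F| = C(64, 3) = 41664

Erdős-Ko-Rado (1961): when n ≥ 2k, max |F| = C(n−1, k−1). The bound is attained by the star {A : i ∈ A} for any fixed i ∈ [n]. Here C(65−1, 4−1) = C(64, 3) = 41664.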